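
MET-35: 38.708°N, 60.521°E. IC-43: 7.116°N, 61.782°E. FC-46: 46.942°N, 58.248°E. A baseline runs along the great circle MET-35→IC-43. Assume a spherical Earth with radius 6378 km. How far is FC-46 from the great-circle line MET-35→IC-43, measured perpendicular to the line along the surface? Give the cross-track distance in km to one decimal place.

134.4 km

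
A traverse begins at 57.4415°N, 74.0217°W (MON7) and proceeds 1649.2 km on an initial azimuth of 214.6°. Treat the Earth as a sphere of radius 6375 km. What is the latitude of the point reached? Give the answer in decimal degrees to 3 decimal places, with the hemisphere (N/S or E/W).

44.545°N

δ = d/R = 1649.2/6375 = 0.258698 rad
φ₂ = arcsin(sin φ₁ cos δ + cos φ₁ sin δ cos θ)
   = arcsin(0.84284·0.96672 + 0.53816·0.25582·-0.82314) = 44.54522°
λ₂ = λ₁ + atan2(sin θ sin δ cos φ₁, cos δ − sin φ₁ sin φ₂) = -85.78255°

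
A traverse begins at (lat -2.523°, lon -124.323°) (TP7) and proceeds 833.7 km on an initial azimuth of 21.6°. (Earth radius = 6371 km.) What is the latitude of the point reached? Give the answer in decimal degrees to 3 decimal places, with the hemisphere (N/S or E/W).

4.448°N

δ = d/R = 833.7/6371 = 0.130859 rad
φ₂ = arcsin(sin φ₁ cos δ + cos φ₁ sin δ cos θ)
   = arcsin(-0.04402·0.99145 + 0.99903·0.13049·0.92978) = 4.44836°
λ₂ = λ₁ + atan2(sin θ sin δ cos φ₁, cos δ − sin φ₁ sin φ₂) = -121.56142°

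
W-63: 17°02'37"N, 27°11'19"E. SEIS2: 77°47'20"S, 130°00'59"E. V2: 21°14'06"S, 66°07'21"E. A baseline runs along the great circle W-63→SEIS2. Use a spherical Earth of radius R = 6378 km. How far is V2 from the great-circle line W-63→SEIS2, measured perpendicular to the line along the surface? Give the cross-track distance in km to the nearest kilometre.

W-63: φ = +17.04361°, λ = +27.18861°
SEIS2: φ = -77.78889°, λ = +130.01639°
V2: φ = -21.23500°, λ = +66.12250°
δ₁₃ = central angle W-63→V2 = 0.943381 rad  (haversine)
θ₁₃ = bearing W-63→V2 = 133.651°,  θ₁₂ = bearing W-63→SEIS2 = 167.374°
dₓₜ = R·arcsin(sin δ₁₃ · sin(θ₁₃ − θ₁₂)) = 6378·arcsin(0.80955·sin(-33.723°)) = -2973.065 km
|dₓₜ| = 2973.065 km

2973 km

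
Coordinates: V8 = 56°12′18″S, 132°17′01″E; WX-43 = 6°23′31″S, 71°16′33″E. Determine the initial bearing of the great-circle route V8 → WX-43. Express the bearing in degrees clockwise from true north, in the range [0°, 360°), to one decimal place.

291.3°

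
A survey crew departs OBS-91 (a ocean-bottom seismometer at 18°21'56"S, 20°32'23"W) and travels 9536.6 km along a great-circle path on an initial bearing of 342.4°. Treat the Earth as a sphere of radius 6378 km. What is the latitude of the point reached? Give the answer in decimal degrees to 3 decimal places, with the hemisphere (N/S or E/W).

OBS-91: φ = -18.36556°, λ = -20.53972°
δ = d/R = 9536.6/6378 = 1.495234 rad
φ₂ = arcsin(sin φ₁ cos δ + cos φ₁ sin δ cos θ)
   = arcsin(-0.31508·0.07549 + 0.94907·0.99715·0.95319) = 61.43480°
λ₂ = λ₁ + atan2(sin θ sin δ cos φ₁, cos δ − sin φ₁ sin φ₂) = -59.63108°

61.435°N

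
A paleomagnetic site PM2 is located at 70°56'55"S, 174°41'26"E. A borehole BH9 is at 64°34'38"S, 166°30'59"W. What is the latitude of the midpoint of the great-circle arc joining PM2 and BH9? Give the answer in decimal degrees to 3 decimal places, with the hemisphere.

PM2: φ = -70.94861°, λ = +174.69056°
BH9: φ = -64.57722°, λ = -166.51639°
Bx = cos φ₂ cos Δλ = 0.406408,  By = cos φ₂ sin Δλ = 0.138298
φₘ = atan2(sin φ₁ + sin φ₂, √((cos φ₁ + Bx)² + By²)) = -68.02769°
λₘ = λ₁ + atan2(By, cos φ₁ + Bx) = -174.62235°

68.028°S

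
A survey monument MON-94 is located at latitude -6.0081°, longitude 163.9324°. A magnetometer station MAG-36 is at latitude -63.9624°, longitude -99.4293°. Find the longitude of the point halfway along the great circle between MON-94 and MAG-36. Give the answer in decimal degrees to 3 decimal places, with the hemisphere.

Bx = cos φ₂ cos Δλ = -0.050744,  By = cos φ₂ sin Δλ = 0.436018
φₘ = atan2(sin φ₁ + sin φ₂, √((cos φ₁ + Bx)² + By²)) = -43.97805°
λₘ = λ₁ + atan2(By, cos φ₁ + Bx) = -171.27068°

171.271°W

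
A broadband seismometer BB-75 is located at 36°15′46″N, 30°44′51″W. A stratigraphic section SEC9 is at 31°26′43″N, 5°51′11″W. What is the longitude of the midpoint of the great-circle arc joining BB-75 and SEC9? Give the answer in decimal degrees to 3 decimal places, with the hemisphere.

BB-75: φ = +36.26278°, λ = -30.74750°
SEC9: φ = +31.44528°, λ = -5.85306°
Bx = cos φ₂ cos Δλ = 0.773869,  By = cos φ₂ sin Δλ = 0.359127
φₘ = atan2(sin φ₁ + sin φ₂, √((cos φ₁ + Bx)² + By²)) = 34.48679°
λₘ = λ₁ + atan2(By, cos φ₁ + Bx) = -17.94342°

17.943°W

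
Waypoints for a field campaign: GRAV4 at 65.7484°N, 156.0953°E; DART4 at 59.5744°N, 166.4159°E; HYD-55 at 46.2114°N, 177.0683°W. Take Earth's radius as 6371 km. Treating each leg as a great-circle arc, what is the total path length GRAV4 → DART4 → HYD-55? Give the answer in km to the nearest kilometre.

2706 km

GRAV4→DART4: c = 0.135496 rad, d = 863.25 km
DART4→HYD-55: c = 0.289220 rad, d = 1842.62 km
Total = 863.25 + 1842.62 = 2705.87 km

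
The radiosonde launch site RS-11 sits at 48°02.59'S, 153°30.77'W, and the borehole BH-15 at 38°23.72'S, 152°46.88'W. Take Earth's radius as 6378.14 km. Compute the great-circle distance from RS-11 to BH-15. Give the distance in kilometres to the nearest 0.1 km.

1075.6 km

RS-11: φ = -48.04317°, λ = -153.51283°
BH-15: φ = -38.39533°, λ = -152.78133°
Δφ = 9.6478°,  Δλ = 0.7315°
a = sin²(Δφ/2) + cos φ₁ cos φ₂ sin²(Δλ/2) = 0.007093
c = 2·arcsin(√a) = 0.168641 rad = 9.6624°
d = R·c = 6378.14 × 0.168641 = 1075.6 km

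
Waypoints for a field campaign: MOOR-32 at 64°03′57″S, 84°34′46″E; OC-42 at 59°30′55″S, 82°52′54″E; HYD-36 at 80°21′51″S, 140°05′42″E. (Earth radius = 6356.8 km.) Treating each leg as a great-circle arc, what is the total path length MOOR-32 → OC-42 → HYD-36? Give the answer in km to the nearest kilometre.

MOOR-32: φ = -64.06583°, λ = +84.57944°
OC-42: φ = -59.51528°, λ = +82.88167°
HYD-36: φ = -80.36417°, λ = +140.09500°
MOOR-32→OC-42: c = 0.080640 rad, d = 512.62 km
OC-42→HYD-36: c = 0.461042 rad, d = 2930.75 km
Total = 512.62 + 2930.75 = 3443.37 km

3443 km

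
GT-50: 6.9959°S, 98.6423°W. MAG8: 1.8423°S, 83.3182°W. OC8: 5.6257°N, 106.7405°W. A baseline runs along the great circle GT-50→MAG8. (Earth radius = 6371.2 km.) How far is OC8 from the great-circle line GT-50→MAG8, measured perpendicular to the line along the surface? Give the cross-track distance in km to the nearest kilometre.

δ₁₃ = central angle GT-50→OC8 = 0.261573 rad  (haversine)
θ₁₃ = bearing GT-50→OC8 = 327.172°,  θ₁₂ = bearing GT-50→MAG8 = 72.064°
dₓₜ = R·arcsin(sin δ₁₃ · sin(θ₁₃ − θ₁₂)) = 6371.2·arcsin(0.25860·sin(255.108°)) = -1609.312 km
|dₓₜ| = 1609.312 km

1609 km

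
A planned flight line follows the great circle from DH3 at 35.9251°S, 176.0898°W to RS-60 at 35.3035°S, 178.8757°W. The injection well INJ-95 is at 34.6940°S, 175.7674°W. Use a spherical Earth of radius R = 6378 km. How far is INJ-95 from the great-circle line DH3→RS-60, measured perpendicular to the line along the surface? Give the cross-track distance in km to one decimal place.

140.0 km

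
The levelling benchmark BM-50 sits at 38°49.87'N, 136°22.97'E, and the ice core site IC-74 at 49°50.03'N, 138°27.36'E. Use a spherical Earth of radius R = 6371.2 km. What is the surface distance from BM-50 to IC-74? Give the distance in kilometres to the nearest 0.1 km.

1234.4 km

BM-50: φ = +38.83117°, λ = +136.38283°
IC-74: φ = +49.83383°, λ = +138.45600°
Δφ = 11.0027°,  Δλ = 2.0732°
a = sin²(Δφ/2) + cos φ₁ cos φ₂ sin²(Δλ/2) = 0.009355
c = 2·arcsin(√a) = 0.193748 rad = 11.1010°
d = R·c = 6371.2 × 0.193748 = 1234.4 km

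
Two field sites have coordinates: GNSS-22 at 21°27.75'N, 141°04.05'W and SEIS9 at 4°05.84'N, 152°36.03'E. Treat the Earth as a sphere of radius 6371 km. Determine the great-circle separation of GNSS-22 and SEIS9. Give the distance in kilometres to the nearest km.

7394 km

GNSS-22: φ = +21.46250°, λ = -141.06750°
SEIS9: φ = +4.09733°, λ = +152.60050°
Δφ = -17.3652°,  Δλ = -66.3320°
a = sin²(Δφ/2) + cos φ₁ cos φ₂ sin²(Δλ/2) = 0.300606
c = 2·arcsin(√a) = 1.160601 rad = 66.4976°
d = R·c = 6371 × 1.160601 = 7394.2 km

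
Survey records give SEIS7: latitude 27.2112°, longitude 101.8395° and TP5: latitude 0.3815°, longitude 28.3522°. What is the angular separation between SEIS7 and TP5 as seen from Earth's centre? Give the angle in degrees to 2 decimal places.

75.18°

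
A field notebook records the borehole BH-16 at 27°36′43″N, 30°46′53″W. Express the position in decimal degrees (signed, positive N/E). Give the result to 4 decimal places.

lat: 27.6119° N → +27.6119°
lon: 30.7814° W → -30.7814°

+27.6119°, -30.7814°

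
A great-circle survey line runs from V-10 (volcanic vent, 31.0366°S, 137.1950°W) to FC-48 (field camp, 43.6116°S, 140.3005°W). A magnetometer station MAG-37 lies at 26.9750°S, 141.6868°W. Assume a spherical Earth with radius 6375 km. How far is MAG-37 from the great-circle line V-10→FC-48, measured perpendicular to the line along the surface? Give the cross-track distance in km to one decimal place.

516.8 km

δ₁₃ = central angle V-10→MAG-37 = 0.098599 rad  (haversine)
θ₁₃ = bearing V-10→MAG-37 = 314.844°,  θ₁₂ = bearing V-10→FC-48 = 190.188°
dₓₜ = R·arcsin(sin δ₁₃ · sin(θ₁₃ − θ₁₂)) = 6375·arcsin(0.09844·sin(124.656°)) = 516.773 km
|dₓₜ| = 516.773 km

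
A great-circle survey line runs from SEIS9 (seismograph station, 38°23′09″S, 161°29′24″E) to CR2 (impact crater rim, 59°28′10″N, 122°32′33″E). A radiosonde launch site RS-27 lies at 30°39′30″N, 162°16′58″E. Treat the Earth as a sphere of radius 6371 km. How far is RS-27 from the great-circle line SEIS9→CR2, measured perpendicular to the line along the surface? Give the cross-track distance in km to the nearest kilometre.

SEIS9: φ = -38.38583°, λ = +161.49000°
CR2: φ = +59.46944°, λ = +122.54250°
RS-27: φ = +30.65833°, λ = +162.28278°
δ₁₃ = central angle SEIS9→RS-27 = 1.205117 rad  (haversine)
θ₁₃ = bearing SEIS9→RS-27 = 0.730°,  θ₁₂ = bearing SEIS9→CR2 = 340.868°
dₓₜ = R·arcsin(sin δ₁₃ · sin(θ₁₃ − θ₁₂)) = 6371·arcsin(0.93388·sin(-340.138°)) = 2057.065 km
|dₓₜ| = 2057.065 km

2057 km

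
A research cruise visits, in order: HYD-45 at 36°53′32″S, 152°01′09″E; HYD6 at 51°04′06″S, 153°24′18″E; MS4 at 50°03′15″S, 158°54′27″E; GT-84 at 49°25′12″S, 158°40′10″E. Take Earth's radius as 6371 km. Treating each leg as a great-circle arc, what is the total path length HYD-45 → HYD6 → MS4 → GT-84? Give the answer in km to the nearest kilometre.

2057 km

HYD-45: φ = -36.89222°, λ = +152.01917°
HYD6: φ = -51.06833°, λ = +153.40500°
MS4: φ = -50.05417°, λ = +158.90750°
GT-84: φ = -49.42000°, λ = +158.66944°
HYD-45→HYD6: c = 0.248019 rad, d = 1580.13 km
HYD6→MS4: c = 0.063506 rad, d = 404.60 km
MS4→GT-84: c = 0.011389 rad, d = 72.56 km
Total = 1580.13 + 404.60 + 72.56 = 2057.29 km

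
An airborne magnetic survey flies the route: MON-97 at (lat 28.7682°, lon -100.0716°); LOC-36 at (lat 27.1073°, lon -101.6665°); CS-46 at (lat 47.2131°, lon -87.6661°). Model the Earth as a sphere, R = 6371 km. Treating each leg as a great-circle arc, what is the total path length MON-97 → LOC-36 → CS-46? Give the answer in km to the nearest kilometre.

MON-97→LOC-36: c = 0.038013 rad, d = 242.18 km
LOC-36→CS-46: c = 0.399906 rad, d = 2547.80 km
Total = 242.18 + 2547.80 = 2789.98 km

2790 km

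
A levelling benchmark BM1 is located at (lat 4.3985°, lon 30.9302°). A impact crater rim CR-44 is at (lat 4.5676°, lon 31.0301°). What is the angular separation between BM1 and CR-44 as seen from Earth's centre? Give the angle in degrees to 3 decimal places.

Δφ = 0.1691°,  Δλ = 0.0999°
a = sin²(Δφ/2) + cos φ₁ cos φ₂ sin²(Δλ/2) = 0.000003
c = 2·arcsin(√a) = 0.003425 rad = 0.1962°

0.196°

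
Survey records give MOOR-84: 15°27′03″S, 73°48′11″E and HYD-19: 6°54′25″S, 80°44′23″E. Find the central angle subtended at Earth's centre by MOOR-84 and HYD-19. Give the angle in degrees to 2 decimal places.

10.92°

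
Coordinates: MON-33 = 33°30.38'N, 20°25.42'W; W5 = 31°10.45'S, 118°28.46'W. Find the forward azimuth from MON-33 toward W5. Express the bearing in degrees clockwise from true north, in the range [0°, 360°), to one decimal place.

MON-33: φ = +33.50633°, λ = -20.42367°
W5: φ = -31.17417°, λ = -118.47433°
Δλ = -98.0507°
y = sin Δλ · cos φ₂ = -0.847165
x = cos φ₁ sin φ₂ − sin φ₁ cos φ₂ cos Δλ = -0.365475
θ = atan2(y, x) = -113.3358° → 246.6642° (mod 360°)

246.7°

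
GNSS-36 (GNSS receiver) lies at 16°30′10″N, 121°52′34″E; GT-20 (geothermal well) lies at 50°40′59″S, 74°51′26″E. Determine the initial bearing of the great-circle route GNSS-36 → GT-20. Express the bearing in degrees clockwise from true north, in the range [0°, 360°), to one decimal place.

GNSS-36: φ = +16.50278°, λ = +121.87611°
GT-20: φ = -50.68306°, λ = +74.85722°
Δλ = -47.0189°
y = sin Δλ · cos φ₂ = -0.463535
x = cos φ₁ sin φ₂ − sin φ₁ cos φ₂ cos Δλ = -0.864489
θ = atan2(y, x) = -151.8000° → 208.2000° (mod 360°)

208.2°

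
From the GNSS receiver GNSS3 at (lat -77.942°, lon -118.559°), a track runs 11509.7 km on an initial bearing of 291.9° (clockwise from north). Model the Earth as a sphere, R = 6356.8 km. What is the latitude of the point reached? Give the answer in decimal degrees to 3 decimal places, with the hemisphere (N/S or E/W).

δ = d/R = 11509.7/6356.8 = 1.810612 rad
φ₂ = arcsin(sin φ₁ cos δ + cos φ₁ sin δ cos θ)
   = arcsin(-0.97794·-0.23752 + 0.20890·0.97138·0.37299) = 17.93701°
λ₂ = λ₁ + atan2(sin θ sin δ cos φ₁, cos δ − sin φ₁ sin φ₂) = 170.12006°

17.937°N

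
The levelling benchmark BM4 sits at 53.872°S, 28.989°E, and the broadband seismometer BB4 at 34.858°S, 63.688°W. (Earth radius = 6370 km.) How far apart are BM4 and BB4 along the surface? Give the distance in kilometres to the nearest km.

7111 km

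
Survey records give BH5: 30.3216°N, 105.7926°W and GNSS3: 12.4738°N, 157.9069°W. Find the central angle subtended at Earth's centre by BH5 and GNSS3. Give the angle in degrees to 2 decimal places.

Δφ = -17.8478°,  Δλ = -52.1143°
a = sin²(Δφ/2) + cos φ₁ cos φ₂ sin²(Δλ/2) = 0.186692
c = 2·arcsin(√a) = 0.893593 rad = 51.1991°

51.20°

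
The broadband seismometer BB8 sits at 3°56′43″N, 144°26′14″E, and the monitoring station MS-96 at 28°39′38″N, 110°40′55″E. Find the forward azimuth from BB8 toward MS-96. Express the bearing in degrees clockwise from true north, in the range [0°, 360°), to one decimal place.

311.3°

BB8: φ = +3.94528°, λ = +144.43722°
MS-96: φ = +28.66056°, λ = +110.68194°
Δλ = -33.7553°
y = sin Δλ · cos φ₂ = -0.487567
x = cos φ₁ sin φ₂ − sin φ₁ cos φ₂ cos Δλ = 0.428287
θ = atan2(y, x) = -48.7034° → 311.2966° (mod 360°)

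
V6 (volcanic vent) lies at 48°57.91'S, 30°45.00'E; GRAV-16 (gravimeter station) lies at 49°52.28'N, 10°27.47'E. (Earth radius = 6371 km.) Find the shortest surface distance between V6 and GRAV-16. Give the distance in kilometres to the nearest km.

V6: φ = -48.96517°, λ = +30.75000°
GRAV-16: φ = +49.87133°, λ = +10.45783°
Δφ = 98.8365°,  Δλ = -20.2922°
a = sin²(Δφ/2) + cos φ₁ cos φ₂ sin²(Δλ/2) = 0.589938
c = 2·arcsin(√a) = 1.751657 rad = 100.3626°
d = R·c = 6371 × 1.751657 = 11159.8 km

11160 km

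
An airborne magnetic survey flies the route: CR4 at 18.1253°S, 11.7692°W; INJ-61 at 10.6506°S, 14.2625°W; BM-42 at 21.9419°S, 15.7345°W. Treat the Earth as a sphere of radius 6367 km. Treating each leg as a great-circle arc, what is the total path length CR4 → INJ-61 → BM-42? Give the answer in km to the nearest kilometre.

2137 km

CR4→INJ-61: c = 0.137088 rad, d = 872.84 km
INJ-61→BM-42: c = 0.198601 rad, d = 1264.49 km
Total = 872.84 + 1264.49 = 2137.33 km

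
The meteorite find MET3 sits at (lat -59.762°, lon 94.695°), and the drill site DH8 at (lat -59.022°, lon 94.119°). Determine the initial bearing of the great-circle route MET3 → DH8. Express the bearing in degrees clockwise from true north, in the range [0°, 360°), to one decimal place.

338.1°

Δλ = -0.5760°
y = sin Δλ · cos φ₂ = -0.005174
x = cos φ₁ sin φ₂ − sin φ₁ cos φ₂ cos Δλ = 0.012893
θ = atan2(y, x) = -21.8676° → 338.1324° (mod 360°)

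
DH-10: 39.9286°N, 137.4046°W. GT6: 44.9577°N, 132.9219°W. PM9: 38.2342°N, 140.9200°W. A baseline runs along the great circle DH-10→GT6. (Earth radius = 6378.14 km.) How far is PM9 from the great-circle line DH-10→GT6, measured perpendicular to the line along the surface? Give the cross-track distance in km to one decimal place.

δ₁₃ = central angle DH-10→PM9 = 0.056055 rad  (haversine)
θ₁₃ = bearing DH-10→PM9 = 239.280°,  θ₁₂ = bearing DH-10→GT6 = 31.843°
dₓₜ = R·arcsin(sin δ₁₃ · sin(θ₁₃ − θ₁₂)) = 6378.14·arcsin(0.05603·sin(207.437°)) = -164.670 km
|dₓₜ| = 164.670 km

164.7 km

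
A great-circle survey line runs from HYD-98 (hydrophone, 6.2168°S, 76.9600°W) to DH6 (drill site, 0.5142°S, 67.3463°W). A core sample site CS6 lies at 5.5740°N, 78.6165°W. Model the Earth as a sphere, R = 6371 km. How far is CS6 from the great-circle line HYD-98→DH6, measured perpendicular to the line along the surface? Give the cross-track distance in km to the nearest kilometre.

1223 km

δ₁₃ = central angle HYD-98→CS6 = 0.207802 rad  (haversine)
θ₁₃ = bearing HYD-98→CS6 = 351.984°,  θ₁₂ = bearing HYD-98→DH6 = 59.634°
dₓₜ = R·arcsin(sin δ₁₃ · sin(θ₁₃ − θ₁₂)) = 6371·arcsin(0.20631·sin(292.350°)) = -1223.161 km
|dₓₜ| = 1223.161 km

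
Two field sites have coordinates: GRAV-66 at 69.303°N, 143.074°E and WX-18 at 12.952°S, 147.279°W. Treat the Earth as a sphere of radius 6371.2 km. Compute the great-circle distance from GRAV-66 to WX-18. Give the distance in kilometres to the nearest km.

10581 km

Δφ = -82.2550°,  Δλ = 69.6470°
a = sin²(Δφ/2) + cos φ₁ cos φ₂ sin²(Δλ/2) = 0.544937
c = 2·arcsin(√a) = 1.660792 rad = 95.1564°
d = R·c = 6371.2 × 1.660792 = 10581.2 km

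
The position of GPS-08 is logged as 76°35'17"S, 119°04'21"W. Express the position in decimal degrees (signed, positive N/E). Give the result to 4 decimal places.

lat: 76.5881° S → -76.5881°
lon: 119.0725° W → -119.0725°

-76.5881°, -119.0725°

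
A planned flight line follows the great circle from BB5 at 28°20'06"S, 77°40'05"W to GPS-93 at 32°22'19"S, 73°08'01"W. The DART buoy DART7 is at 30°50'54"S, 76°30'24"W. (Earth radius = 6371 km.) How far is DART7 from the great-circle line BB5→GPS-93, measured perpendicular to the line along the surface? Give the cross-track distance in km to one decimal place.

109.7 km

BB5: φ = -28.33500°, λ = -77.66806°
GPS-93: φ = -32.37194°, λ = -73.13361°
DART7: φ = -30.84833°, λ = -76.50667°
δ₁₃ = central angle BB5→DART7 = 0.047274 rad  (haversine)
θ₁₃ = bearing BB5→DART7 = 158.393°,  θ₁₂ = bearing BB5→GPS-93 = 137.020°
dₓₜ = R·arcsin(sin δ₁₃ · sin(θ₁₃ − θ₁₂)) = 6371·arcsin(0.04726·sin(21.373°)) = 109.728 km
|dₓₜ| = 109.728 km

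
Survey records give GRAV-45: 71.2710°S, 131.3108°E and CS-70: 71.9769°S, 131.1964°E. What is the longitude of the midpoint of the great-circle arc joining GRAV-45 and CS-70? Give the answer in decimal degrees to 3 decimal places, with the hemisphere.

Bx = cos φ₂ cos Δλ = 0.309400,  By = cos φ₂ sin Δλ = -0.000618
φₘ = atan2(sin φ₁ + sin φ₂, √((cos φ₁ + Bx)² + By²)) = -71.62396°
λₘ = λ₁ + atan2(By, cos φ₁ + Bx) = 131.25466°

131.255°E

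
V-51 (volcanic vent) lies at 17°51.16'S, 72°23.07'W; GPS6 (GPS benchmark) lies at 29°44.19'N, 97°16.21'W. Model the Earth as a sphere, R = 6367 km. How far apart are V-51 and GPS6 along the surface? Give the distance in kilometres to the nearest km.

5922 km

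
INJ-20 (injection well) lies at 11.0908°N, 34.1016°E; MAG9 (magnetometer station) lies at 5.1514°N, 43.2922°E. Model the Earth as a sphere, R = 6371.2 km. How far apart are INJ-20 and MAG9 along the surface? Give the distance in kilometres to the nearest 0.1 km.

1207.8 km

Δφ = -5.9394°,  Δλ = 9.1906°
a = sin²(Δφ/2) + cos φ₁ cos φ₂ sin²(Δλ/2) = 0.008957
c = 2·arcsin(√a) = 0.189572 rad = 10.8617°
d = R·c = 6371.2 × 0.189572 = 1207.8 km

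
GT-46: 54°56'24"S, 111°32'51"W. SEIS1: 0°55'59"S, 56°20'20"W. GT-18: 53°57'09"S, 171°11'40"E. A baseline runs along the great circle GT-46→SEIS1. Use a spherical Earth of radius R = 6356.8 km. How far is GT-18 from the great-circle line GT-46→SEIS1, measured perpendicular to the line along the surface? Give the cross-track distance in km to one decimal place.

GT-46: φ = -54.94000°, λ = -111.54750°
SEIS1: φ = -0.93306°, λ = -56.33889°
GT-18: φ = -53.95250°, λ = +171.19444°
δ₁₃ = central angle GT-46→GT-18 = 0.743095 rad  (haversine)
θ₁₃ = bearing GT-46→GT-18 = 238.032°,  θ₁₂ = bearing GT-46→SEIS1 = 60.868°
dₓₜ = R·arcsin(sin δ₁₃ · sin(θ₁₃ − θ₁₂)) = 6356.8·arcsin(0.67657·sin(177.164°)) = 212.804 km
|dₓₜ| = 212.804 km

212.8 km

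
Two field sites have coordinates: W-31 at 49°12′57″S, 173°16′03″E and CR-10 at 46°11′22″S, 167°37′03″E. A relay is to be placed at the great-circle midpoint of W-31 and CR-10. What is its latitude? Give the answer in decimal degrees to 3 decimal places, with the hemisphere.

47.737°S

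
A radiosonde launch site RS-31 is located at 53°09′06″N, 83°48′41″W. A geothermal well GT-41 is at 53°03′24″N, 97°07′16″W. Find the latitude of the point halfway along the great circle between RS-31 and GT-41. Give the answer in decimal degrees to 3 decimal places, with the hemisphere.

53.290°N

RS-31: φ = +53.15167°, λ = -83.81139°
GT-41: φ = +53.05667°, λ = -97.12111°
Bx = cos φ₂ cos Δλ = 0.584881,  By = cos φ₂ sin Δλ = -0.138365
φₘ = atan2(sin φ₁ + sin φ₂, √((cos φ₁ + Bx)² + By²)) = 53.28997°
λₘ = λ₁ + atan2(By, cos φ₁ + Bx) = -90.47363°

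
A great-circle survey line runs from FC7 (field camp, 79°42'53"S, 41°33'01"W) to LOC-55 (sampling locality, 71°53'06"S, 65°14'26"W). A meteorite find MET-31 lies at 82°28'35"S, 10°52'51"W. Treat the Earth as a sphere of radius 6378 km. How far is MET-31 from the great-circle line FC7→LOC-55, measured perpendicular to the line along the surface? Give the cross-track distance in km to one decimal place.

FC7: φ = -79.71472°, λ = -41.55028°
LOC-55: φ = -71.88500°, λ = -65.24056°
MET-31: φ = -82.47639°, λ = -10.88083°
δ₁₃ = central angle FC7→MET-31 = 0.094178 rad  (haversine)
θ₁₃ = bearing FC7→MET-31 = 134.748°,  θ₁₂ = bearing FC7→LOC-55 = 311.480°
dₓₜ = R·arcsin(sin δ₁₃ · sin(θ₁₃ − θ₁₂)) = 6378·arcsin(0.09404·sin(-176.733°)) = -34.186 km
|dₓₜ| = 34.186 km

34.2 km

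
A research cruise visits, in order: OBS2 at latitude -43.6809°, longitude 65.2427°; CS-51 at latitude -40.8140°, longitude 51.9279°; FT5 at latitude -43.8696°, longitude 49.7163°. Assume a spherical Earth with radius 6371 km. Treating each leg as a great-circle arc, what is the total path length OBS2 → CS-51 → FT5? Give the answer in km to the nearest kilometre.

1525 km

OBS2→CS-51: c = 0.178925 rad, d = 1139.93 km
CS-51→FT5: c = 0.060476 rad, d = 385.30 km
Total = 1139.93 + 385.30 = 1525.23 km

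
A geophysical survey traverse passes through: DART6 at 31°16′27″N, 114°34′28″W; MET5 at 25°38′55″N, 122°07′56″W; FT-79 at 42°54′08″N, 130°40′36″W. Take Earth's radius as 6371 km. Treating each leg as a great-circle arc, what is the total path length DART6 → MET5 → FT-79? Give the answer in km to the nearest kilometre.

3038 km

DART6: φ = +31.27417°, λ = -114.57444°
MET5: φ = +25.64861°, λ = -122.13222°
FT-79: φ = +42.90222°, λ = -130.67667°
DART6→MET5: c = 0.151866 rad, d = 967.54 km
MET5→FT-79: c = 0.324933 rad, d = 2070.15 km
Total = 967.54 + 2070.15 = 3037.69 km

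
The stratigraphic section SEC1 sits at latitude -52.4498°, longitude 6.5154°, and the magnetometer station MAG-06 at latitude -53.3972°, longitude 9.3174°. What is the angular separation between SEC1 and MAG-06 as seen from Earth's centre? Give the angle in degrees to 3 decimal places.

1.937°

Δφ = -0.9474°,  Δλ = 2.8020°
a = sin²(Δφ/2) + cos φ₁ cos φ₂ sin²(Δλ/2) = 0.000286
c = 2·arcsin(√a) = 0.033800 rad = 1.9366°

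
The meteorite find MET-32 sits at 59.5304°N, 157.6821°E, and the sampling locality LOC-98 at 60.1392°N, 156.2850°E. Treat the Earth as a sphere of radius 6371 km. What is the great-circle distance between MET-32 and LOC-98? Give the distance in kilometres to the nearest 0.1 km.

103.3 km

Δφ = 0.6088°,  Δλ = -1.3971°
a = sin²(Δφ/2) + cos φ₁ cos φ₂ sin²(Δλ/2) = 0.000066
c = 2·arcsin(√a) = 0.016218 rad = 0.9292°
d = R·c = 6371 × 0.016218 = 103.3 km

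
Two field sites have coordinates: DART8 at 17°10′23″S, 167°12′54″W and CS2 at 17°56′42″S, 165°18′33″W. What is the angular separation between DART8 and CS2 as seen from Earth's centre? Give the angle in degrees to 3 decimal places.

1.974°

DART8: φ = -17.17306°, λ = -167.21500°
CS2: φ = -17.94500°, λ = -165.30917°
Δφ = -0.7719°,  Δλ = 1.9058°
a = sin²(Δφ/2) + cos φ₁ cos φ₂ sin²(Δλ/2) = 0.000297
c = 2·arcsin(√a) = 0.034456 rad = 1.9742°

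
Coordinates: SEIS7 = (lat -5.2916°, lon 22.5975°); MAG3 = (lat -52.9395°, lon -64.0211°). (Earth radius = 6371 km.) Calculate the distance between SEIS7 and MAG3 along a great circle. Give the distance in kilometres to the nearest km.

Δφ = -47.6479°,  Δλ = -86.6186°
a = sin²(Δφ/2) + cos φ₁ cos φ₂ sin²(Δλ/2) = 0.445505
c = 2·arcsin(√a) = 1.461590 rad = 83.7429°
d = R·c = 6371 × 1.461590 = 9311.8 km

9312 km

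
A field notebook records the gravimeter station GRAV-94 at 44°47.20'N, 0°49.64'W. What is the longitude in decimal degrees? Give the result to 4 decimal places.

0.8273°W

0° + 49.64′/60 = 0 + 0.82733 = 0.8273°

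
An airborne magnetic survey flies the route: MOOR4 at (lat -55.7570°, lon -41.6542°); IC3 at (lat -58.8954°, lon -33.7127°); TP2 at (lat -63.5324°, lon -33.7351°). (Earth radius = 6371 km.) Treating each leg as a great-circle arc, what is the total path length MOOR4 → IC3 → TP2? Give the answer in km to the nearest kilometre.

1106 km

MOOR4→IC3: c = 0.092636 rad, d = 590.18 km
IC3→TP2: c = 0.080931 rad, d = 515.61 km
Total = 590.18 + 515.61 = 1105.80 km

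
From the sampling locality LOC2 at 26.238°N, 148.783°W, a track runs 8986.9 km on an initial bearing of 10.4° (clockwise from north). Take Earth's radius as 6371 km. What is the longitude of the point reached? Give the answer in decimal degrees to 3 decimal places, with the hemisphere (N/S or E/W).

δ = d/R = 8986.9/6371 = 1.410595 rad
φ₂ = arcsin(sin φ₁ cos δ + cos φ₁ sin δ cos θ)
   = arcsin(0.44210·0.15952 + 0.89697·0.98720·0.98357) = 70.29742°
λ₂ = λ₁ + atan2(sin θ sin δ cos φ₁, cos δ − sin φ₁ sin φ₂) = -0.69324°

0.693°W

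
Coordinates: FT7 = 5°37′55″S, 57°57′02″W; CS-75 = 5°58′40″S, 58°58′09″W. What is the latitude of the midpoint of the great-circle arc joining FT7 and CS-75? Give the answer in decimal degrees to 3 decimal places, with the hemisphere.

5.805°S

FT7: φ = -5.63194°, λ = -57.95056°
CS-75: φ = -5.97778°, λ = -58.96917°
Bx = cos φ₂ cos Δλ = 0.994405,  By = cos φ₂ sin Δλ = -0.017681
φₘ = atan2(sin φ₁ + sin φ₂, √((cos φ₁ + Bx)² + By²)) = -5.80509°
λₘ = λ₁ + atan2(By, cos φ₁ + Bx) = -58.45970°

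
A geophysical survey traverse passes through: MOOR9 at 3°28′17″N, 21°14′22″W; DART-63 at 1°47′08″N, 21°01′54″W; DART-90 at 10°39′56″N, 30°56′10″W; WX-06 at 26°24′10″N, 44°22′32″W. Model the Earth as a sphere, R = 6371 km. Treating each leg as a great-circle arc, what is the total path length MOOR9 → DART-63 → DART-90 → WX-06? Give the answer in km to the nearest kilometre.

3910 km

MOOR9: φ = +3.47139°, λ = -21.23944°
DART-63: φ = +1.78556°, λ = -21.03167°
DART-90: φ = +10.66556°, λ = -30.93611°
WX-06: φ = +26.40278°, λ = -44.37556°
MOOR9→DART-63: c = 0.029645 rad, d = 188.87 km
DART-63→DART-90: c = 0.231277 rad, d = 1473.47 km
DART-90→WX-06: c = 0.352791 rad, d = 2247.63 km
Total = 188.87 + 1473.47 + 2247.63 = 3909.97 km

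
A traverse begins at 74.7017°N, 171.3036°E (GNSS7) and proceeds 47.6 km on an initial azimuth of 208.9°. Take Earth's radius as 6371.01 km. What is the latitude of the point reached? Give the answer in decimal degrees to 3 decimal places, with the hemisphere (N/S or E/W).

74.326°N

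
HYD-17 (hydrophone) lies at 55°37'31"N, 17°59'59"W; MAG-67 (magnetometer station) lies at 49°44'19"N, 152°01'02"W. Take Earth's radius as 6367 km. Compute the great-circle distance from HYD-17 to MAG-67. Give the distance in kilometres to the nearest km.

7545 km

HYD-17: φ = +55.62528°, λ = -17.99972°
MAG-67: φ = +49.73861°, λ = -152.01722°
Δφ = -5.8867°,  Δλ = -134.0175°
a = sin²(Δφ/2) + cos φ₁ cos φ₂ sin²(Δλ/2) = 0.311858
c = 2·arcsin(√a) = 1.185014 rad = 67.8963°
d = R·c = 6367 × 1.185014 = 7545.0 km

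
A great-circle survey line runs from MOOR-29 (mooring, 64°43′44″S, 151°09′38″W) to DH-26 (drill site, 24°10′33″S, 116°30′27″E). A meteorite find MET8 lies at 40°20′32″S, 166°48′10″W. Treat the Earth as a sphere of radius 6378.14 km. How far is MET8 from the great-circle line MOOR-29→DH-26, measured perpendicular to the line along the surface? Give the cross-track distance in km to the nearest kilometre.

2789 km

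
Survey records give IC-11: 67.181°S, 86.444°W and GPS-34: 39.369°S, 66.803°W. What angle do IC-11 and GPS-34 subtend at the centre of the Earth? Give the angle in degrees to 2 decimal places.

29.88°

Δφ = 27.8120°,  Δλ = 19.6410°
a = sin²(Δφ/2) + cos φ₁ cos φ₂ sin²(Δλ/2) = 0.066480
c = 2·arcsin(√a) = 0.521568 rad = 29.8836°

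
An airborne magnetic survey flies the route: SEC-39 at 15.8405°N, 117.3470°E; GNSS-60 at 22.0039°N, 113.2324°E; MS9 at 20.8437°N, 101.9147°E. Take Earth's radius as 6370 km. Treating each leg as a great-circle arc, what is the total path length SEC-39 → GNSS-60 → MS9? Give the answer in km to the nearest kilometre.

1988 km

SEC-39→GNSS-60: c = 0.127202 rad, d = 810.27 km
GNSS-60→MS9: c = 0.184950 rad, d = 1178.13 km
Total = 810.27 + 1178.13 = 1988.40 km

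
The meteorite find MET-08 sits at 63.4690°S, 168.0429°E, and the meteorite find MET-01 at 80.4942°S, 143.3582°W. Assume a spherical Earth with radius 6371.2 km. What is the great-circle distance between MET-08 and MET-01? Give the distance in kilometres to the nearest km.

2377 km

Δφ = -17.0252°,  Δλ = 48.5989°
a = sin²(Δφ/2) + cos φ₁ cos φ₂ sin²(Δλ/2) = 0.034404
c = 2·arcsin(√a) = 0.373125 rad = 21.3785°
d = R·c = 6371.2 × 0.373125 = 2377.3 km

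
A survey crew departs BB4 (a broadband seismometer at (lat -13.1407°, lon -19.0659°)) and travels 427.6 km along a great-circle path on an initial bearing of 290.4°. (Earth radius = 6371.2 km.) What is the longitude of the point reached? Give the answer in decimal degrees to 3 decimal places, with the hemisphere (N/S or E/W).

δ = d/R = 427.6/6371.2 = 0.067115 rad
φ₂ = arcsin(sin φ₁ cos δ + cos φ₁ sin δ cos θ)
   = arcsin(-0.22734·0.99775 + 0.97381·0.06706·0.34857) = -11.77487°
λ₂ = λ₁ + atan2(sin θ sin δ cos φ₁, cos δ − sin φ₁ sin φ₂) = -22.74735°

22.747°W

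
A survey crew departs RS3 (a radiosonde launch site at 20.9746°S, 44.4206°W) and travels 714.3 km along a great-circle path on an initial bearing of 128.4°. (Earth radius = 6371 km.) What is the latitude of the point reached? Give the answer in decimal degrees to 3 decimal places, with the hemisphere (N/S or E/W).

24.872°S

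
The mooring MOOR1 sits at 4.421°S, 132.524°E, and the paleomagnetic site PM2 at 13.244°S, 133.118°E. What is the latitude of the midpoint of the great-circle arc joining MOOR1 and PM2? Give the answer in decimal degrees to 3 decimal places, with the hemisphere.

8.833°S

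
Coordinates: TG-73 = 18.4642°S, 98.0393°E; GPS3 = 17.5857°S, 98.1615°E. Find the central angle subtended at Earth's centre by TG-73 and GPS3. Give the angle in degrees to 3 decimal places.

0.886°

Δφ = 0.8785°,  Δλ = 0.1222°
a = sin²(Δφ/2) + cos φ₁ cos φ₂ sin²(Δλ/2) = 0.000060
c = 2·arcsin(√a) = 0.015466 rad = 0.8862°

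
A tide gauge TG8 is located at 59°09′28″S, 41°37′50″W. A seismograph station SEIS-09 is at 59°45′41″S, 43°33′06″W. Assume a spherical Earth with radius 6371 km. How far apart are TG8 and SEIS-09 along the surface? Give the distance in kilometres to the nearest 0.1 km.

127.6 km

TG8: φ = -59.15778°, λ = -41.63056°
SEIS-09: φ = -59.76139°, λ = -43.55167°
Δφ = -0.6036°,  Δλ = -1.9211°
a = sin²(Δφ/2) + cos φ₁ cos φ₂ sin²(Δλ/2) = 0.000100
c = 2·arcsin(√a) = 0.020031 rad = 1.1477°
d = R·c = 6371 × 0.020031 = 127.6 km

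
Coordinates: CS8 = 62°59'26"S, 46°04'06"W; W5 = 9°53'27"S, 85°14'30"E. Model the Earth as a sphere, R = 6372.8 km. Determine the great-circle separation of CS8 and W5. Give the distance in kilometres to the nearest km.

CS8: φ = -62.99056°, λ = -46.06833°
W5: φ = -9.89083°, λ = +85.24167°
Δφ = 53.0997°,  Δλ = 131.3100°
a = sin²(Δφ/2) + cos φ₁ cos φ₂ sin²(Δλ/2) = 0.571149
c = 2·arcsin(√a) = 1.713579 rad = 98.1809°
d = R·c = 6372.8 × 1.713579 = 10920.3 km

10920 km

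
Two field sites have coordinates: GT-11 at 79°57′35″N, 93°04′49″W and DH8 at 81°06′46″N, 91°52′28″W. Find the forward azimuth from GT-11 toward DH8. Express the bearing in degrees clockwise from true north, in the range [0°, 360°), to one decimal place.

GT-11: φ = +79.95972°, λ = -93.08028°
DH8: φ = +81.11278°, λ = -91.87444°
Δλ = 1.2058°
y = sin Δλ · cos φ₂ = 0.003251
x = cos φ₁ sin φ₂ − sin φ₁ cos φ₂ cos Δλ = 0.020157
θ = atan2(y, x) = 9.1623° → 9.1623° (mod 360°)

9.2°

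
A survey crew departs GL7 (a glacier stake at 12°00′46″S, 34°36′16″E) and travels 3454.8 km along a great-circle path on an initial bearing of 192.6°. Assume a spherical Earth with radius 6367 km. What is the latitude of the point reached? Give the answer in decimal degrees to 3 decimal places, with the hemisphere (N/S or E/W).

42.155°S

GL7: φ = -12.01278°, λ = +34.60444°
δ = d/R = 3454.8/6367 = 0.542610 rad
φ₂ = arcsin(sin φ₁ cos δ + cos φ₁ sin δ cos θ)
   = arcsin(-0.20813·0.85636 + 0.97810·0.51637·-0.97592) = -42.15483°
λ₂ = λ₁ + atan2(sin θ sin δ cos φ₁, cos δ − sin φ₁ sin φ₂) = 25.86468°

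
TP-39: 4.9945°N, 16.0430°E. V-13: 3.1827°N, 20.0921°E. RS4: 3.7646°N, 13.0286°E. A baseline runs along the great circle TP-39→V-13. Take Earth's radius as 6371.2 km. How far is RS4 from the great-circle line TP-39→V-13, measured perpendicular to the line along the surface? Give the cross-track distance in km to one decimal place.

δ₁₃ = central angle TP-39→RS4 = 0.056679 rad  (haversine)
θ₁₃ = bearing TP-39→RS4 = 247.866°,  θ₁₂ = bearing TP-39→V-13 = 114.007°
dₓₜ = R·arcsin(sin δ₁₃ · sin(θ₁₃ − θ₁₂)) = 6371.2·arcsin(0.05665·sin(133.859°)) = 260.312 km
|dₓₜ| = 260.312 km

260.3 km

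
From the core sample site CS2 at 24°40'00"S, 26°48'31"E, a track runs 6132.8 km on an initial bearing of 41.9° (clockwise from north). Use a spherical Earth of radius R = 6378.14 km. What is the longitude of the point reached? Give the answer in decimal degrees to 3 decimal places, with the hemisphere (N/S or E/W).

CS2: φ = -24.66667°, λ = +26.80861°
δ = d/R = 6132.8/6378.14 = 0.961534 rad
φ₂ = arcsin(sin φ₁ cos δ + cos φ₁ sin δ cos θ)
   = arcsin(-0.41734·0.57226 + 0.90875·0.82007·0.74431) = 18.41296°
λ₂ = λ₁ + atan2(sin θ sin δ cos φ₁, cos δ − sin φ₁ sin φ₂) = 62.06392°

62.064°E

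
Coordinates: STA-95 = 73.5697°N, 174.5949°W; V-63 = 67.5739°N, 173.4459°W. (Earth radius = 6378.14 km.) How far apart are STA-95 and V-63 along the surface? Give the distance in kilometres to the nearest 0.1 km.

668.8 km

Δφ = -5.9958°,  Δλ = 1.1490°
a = sin²(Δφ/2) + cos φ₁ cos φ₂ sin²(Δλ/2) = 0.002746
c = 2·arcsin(√a) = 0.104854 rad = 6.0077°
d = R·c = 6378.14 × 0.104854 = 668.8 km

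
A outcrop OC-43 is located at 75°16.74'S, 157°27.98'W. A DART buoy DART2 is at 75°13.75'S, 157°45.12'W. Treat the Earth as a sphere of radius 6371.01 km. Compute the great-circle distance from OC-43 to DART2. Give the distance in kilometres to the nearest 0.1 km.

OC-43: φ = -75.27900°, λ = -157.46633°
DART2: φ = -75.22917°, λ = -157.75200°
Δφ = 0.0498°,  Δλ = -0.2857°
a = sin²(Δφ/2) + cos φ₁ cos φ₂ sin²(Δλ/2) = 0.000001
c = 2·arcsin(√a) = 0.001538 rad = 0.0881°
d = R·c = 6371.01 × 0.001538 = 9.8 km

9.8 km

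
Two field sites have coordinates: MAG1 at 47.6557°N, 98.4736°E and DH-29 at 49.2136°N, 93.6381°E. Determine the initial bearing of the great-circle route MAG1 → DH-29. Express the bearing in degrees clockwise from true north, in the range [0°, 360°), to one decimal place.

Δλ = -4.8355°
y = sin Δλ · cos φ₂ = -0.055065
x = cos φ₁ sin φ₂ − sin φ₁ cos φ₂ cos Δλ = 0.028906
θ = atan2(y, x) = -62.3035° → 297.6965° (mod 360°)

297.7°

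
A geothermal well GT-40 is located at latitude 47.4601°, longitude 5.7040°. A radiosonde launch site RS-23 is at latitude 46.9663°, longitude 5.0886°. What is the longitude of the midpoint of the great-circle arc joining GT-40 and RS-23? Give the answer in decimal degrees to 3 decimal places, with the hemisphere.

Bx = cos φ₂ cos Δλ = 0.682389,  By = cos φ₂ sin Δλ = -0.007330
φₘ = atan2(sin φ₁ + sin φ₂, √((cos φ₁ + Bx)² + By²)) = 47.21361°
λₘ = λ₁ + atan2(By, cos φ₁ + Bx) = 5.39487°

5.395°E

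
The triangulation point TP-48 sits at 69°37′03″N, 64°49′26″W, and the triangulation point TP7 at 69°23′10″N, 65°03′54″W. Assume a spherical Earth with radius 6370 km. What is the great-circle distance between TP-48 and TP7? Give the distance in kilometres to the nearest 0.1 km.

TP-48: φ = +69.61750°, λ = -64.82389°
TP7: φ = +69.38611°, λ = -65.06500°
Δφ = -0.2314°,  Δλ = -0.2411°
a = sin²(Δφ/2) + cos φ₁ cos φ₂ sin²(Δλ/2) = 0.000005
c = 2·arcsin(√a) = 0.004299 rad = 0.2463°
d = R·c = 6370 × 0.004299 = 27.4 km

27.4 km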